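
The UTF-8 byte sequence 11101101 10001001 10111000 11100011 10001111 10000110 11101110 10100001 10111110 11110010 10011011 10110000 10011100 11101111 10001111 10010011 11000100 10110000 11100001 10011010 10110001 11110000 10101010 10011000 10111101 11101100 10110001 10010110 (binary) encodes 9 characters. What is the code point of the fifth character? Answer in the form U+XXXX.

Offset 0: leading byte 0xED = 11101101 → 3-byte char #1 = ED 89 B8.
Offset 3: leading byte 0xE3 = 11100011 → 3-byte char #2 = E3 8F 86.
Offset 6: leading byte 0xEE = 11101110 → 3-byte char #3 = EE A1 BE.
Offset 9: leading byte 0xF2 = 11110010 → 4-byte char #4 = F2 9B B0 9C.
Offset 13: leading byte 0xEF = 11101111 → 3-byte char #5 = EF 8F 93.
Leading byte 0xEF = 11101111 matches 1110xxxx → 3-byte sequence.
Byte 1: 0xEF = 11101111, payload 1111 (4 bits).
Byte 2: 0x8F = 10001111 (10xxxxxx ✓), payload 001111.
Byte 3: 0x93 = 10010011 (10xxxxxx ✓), payload 010011.
Concatenate: 1111001111010011 = 0xF3D3 (16 bits → U+F3D3).

U+F3D3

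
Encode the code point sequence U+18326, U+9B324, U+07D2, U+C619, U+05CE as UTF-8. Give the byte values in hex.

U+18326: 4-byte form → F0 98 8C A6.
U+9B324: 4-byte form → F2 9B 8C A4.
U+07D2: 2-byte form → DF 92.
U+C619: 3-byte form → EC 98 99.
U+05CE: 2-byte form → D7 8E.
Concatenated (15 bytes): F0 98 8C A6 F2 9B 8C A4 DF 92 EC 98 99 D7 8E.

F0 98 8C A6 F2 9B 8C A4 DF 92 EC 98 99 D7 8E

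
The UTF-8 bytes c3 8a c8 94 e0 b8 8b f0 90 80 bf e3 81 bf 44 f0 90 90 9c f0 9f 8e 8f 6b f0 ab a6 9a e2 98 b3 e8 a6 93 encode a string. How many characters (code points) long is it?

Byte at offset 0: 0xC3 = 11000011 → 2-byte char (#1). Advance 2.
Byte at offset 2: 0xC8 = 11001000 → 2-byte char (#2). Advance 2.
Byte at offset 4: 0xE0 = 11100000 → 3-byte char (#3). Advance 3.
Byte at offset 7: 0xF0 = 11110000 → 4-byte char (#4). Advance 4.
Byte at offset 11: 0xE3 = 11100011 → 3-byte char (#5). Advance 3.
Byte at offset 14: 0x44 = 01000100 → 1-byte char (#6). Advance 1.
Byte at offset 15: 0xF0 = 11110000 → 4-byte char (#7). Advance 4.
Byte at offset 19: 0xF0 = 11110000 → 4-byte char (#8). Advance 4.
Byte at offset 23: 0x6B = 01101011 → 1-byte char (#9). Advance 1.
Byte at offset 24: 0xF0 = 11110000 → 4-byte char (#10). Advance 4.
Byte at offset 28: 0xE2 = 11100010 → 3-byte char (#11). Advance 3.
Byte at offset 31: 0xE8 = 11101000 → 3-byte char (#12). Advance 3.
Reached end at offset 34 after 12 code points.

12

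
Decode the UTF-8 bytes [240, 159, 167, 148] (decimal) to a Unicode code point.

U+1F9D4

Leading byte 0xF0 = 11110000 matches 11110xxx → 4-byte sequence.
Byte 1: 0xF0 = 11110000, payload 000 (3 bits).
Byte 2: 0x9F = 10011111 (10xxxxxx ✓), payload 011111.
Byte 3: 0xA7 = 10100111 (10xxxxxx ✓), payload 100111.
Byte 4: 0x94 = 10010100 (10xxxxxx ✓), payload 010100.
Concatenate: 000011111100111010100 = 0x1F9D4 (21 bits → U+1F9D4).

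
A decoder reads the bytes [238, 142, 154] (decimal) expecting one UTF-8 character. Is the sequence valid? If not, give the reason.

Leading byte 0xEE = 11101110 → 3-byte form.
Continuation bytes 0x8E=10001110, 0x9A=10011010 all match 10xxxxxx.
Decoded value 0xE39A is ≥ 0x800 (shortest form) and not a surrogate.

valid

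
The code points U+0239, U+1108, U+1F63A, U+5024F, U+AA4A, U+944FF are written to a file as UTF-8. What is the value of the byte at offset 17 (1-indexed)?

1-indexed offset 17 is 0-indexed offset 16.
U+0239 → 2-byte form C8 B9 at offsets 0–1.
U+1108 → 3-byte form E1 84 88 at offsets 2–4.
U+1F63A → 4-byte form F0 9F 98 BA at offsets 5–8.
U+5024F → 4-byte form F1 90 89 8F at offsets 9–12.
U+AA4A → 3-byte form EA A9 8A at offsets 13–15.
U+944FF → 4-byte form F2 94 93 BF at offsets 16–19.
Offset 16 falls in char 6's range; it's byte 1 of F2 94 93 BF = 0xF2.

0xF2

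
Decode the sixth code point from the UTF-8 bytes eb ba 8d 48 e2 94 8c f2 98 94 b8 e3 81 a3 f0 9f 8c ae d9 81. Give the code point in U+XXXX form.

Offset 0: leading byte 0xEB = 11101011 → 3-byte char #1 = EB BA 8D.
Offset 3: leading byte 0x48 = 01001000 → 1-byte char #2 = 48.
Offset 4: leading byte 0xE2 = 11100010 → 3-byte char #3 = E2 94 8C.
Offset 7: leading byte 0xF2 = 11110010 → 4-byte char #4 = F2 98 94 B8.
Offset 11: leading byte 0xE3 = 11100011 → 3-byte char #5 = E3 81 A3.
Offset 14: leading byte 0xF0 = 11110000 → 4-byte char #6 = F0 9F 8C AE.
Leading byte 0xF0 = 11110000 matches 11110xxx → 4-byte sequence.
Byte 1: 0xF0 = 11110000, payload 000 (3 bits).
Byte 2: 0x9F = 10011111 (10xxxxxx ✓), payload 011111.
Byte 3: 0x8C = 10001100 (10xxxxxx ✓), payload 001100.
Byte 4: 0xAE = 10101110 (10xxxxxx ✓), payload 101110.
Concatenate: 000011111001100101110 = 0x1F32E (21 bits → U+1F32E).

U+1F32E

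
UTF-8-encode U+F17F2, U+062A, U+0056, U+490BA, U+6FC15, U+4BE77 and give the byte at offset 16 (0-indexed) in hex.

U+F17F2 → 4-byte form F3 B1 9F B2 at offsets 0–3.
U+062A → 2-byte form D8 AA at offsets 4–5.
U+0056 → 1-byte form 56 at offsets 6–6.
U+490BA → 4-byte form F1 89 82 BA at offsets 7–10.
U+6FC15 → 4-byte form F1 AF B0 95 at offsets 11–14.
U+4BE77 → 4-byte form F1 8B B9 B7 at offsets 15–18.
Offset 16 falls in char 6's range; it's byte 2 of F1 8B B9 B7 = 0x8B.

0x8B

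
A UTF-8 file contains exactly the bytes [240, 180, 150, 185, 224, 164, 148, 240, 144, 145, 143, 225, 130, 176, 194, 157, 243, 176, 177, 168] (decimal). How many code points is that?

Byte at offset 0: 0xF0 = 11110000 → 4-byte char (#1). Advance 4.
Byte at offset 4: 0xE0 = 11100000 → 3-byte char (#2). Advance 3.
Byte at offset 7: 0xF0 = 11110000 → 4-byte char (#3). Advance 4.
Byte at offset 11: 0xE1 = 11100001 → 3-byte char (#4). Advance 3.
Byte at offset 14: 0xC2 = 11000010 → 2-byte char (#5). Advance 2.
Byte at offset 16: 0xF3 = 11110011 → 4-byte char (#6). Advance 4.
Reached end at offset 20 after 6 code points.

6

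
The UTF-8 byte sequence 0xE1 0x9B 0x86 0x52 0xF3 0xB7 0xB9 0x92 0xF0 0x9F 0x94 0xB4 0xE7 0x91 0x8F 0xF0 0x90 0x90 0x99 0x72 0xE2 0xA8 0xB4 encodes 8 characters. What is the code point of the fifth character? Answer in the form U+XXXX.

U+744F

Offset 0: leading byte 0xE1 = 11100001 → 3-byte char #1 = E1 9B 86.
Offset 3: leading byte 0x52 = 01010010 → 1-byte char #2 = 52.
Offset 4: leading byte 0xF3 = 11110011 → 4-byte char #3 = F3 B7 B9 92.
Offset 8: leading byte 0xF0 = 11110000 → 4-byte char #4 = F0 9F 94 B4.
Offset 12: leading byte 0xE7 = 11100111 → 3-byte char #5 = E7 91 8F.
Leading byte 0xE7 = 11100111 matches 1110xxxx → 3-byte sequence.
Byte 1: 0xE7 = 11100111, payload 0111 (4 bits).
Byte 2: 0x91 = 10010001 (10xxxxxx ✓), payload 010001.
Byte 3: 0x8F = 10001111 (10xxxxxx ✓), payload 001111.
Concatenate: 0111010001001111 = 0x744F (16 bits → U+744F).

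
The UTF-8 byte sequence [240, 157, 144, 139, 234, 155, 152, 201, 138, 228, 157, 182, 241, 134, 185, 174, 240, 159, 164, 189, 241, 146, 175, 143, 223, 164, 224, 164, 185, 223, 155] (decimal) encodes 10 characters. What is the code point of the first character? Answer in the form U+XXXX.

U+1D40B

Offset 0: leading byte 0xF0 = 11110000 → 4-byte char #1 = F0 9D 90 8B.
Leading byte 0xF0 = 11110000 matches 11110xxx → 4-byte sequence.
Byte 1: 0xF0 = 11110000, payload 000 (3 bits).
Byte 2: 0x9D = 10011101 (10xxxxxx ✓), payload 011101.
Byte 3: 0x90 = 10010000 (10xxxxxx ✓), payload 010000.
Byte 4: 0x8B = 10001011 (10xxxxxx ✓), payload 001011.
Concatenate: 000011101010000001011 = 0x1D40B (21 bits → U+1D40B).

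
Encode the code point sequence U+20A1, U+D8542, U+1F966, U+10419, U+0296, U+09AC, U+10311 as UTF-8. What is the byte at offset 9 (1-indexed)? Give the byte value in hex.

0x9F

1-indexed offset 9 is 0-indexed offset 8.
U+20A1 → 3-byte form E2 82 A1 at offsets 0–2.
U+D8542 → 4-byte form F3 98 95 82 at offsets 3–6.
U+1F966 → 4-byte form F0 9F A5 A6 at offsets 7–10.
Offset 8 falls in char 3's range; it's byte 2 of F0 9F A5 A6 = 0x9F.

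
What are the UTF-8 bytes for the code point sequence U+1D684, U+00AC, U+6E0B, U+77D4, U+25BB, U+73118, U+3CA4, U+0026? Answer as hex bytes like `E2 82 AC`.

U+1D684: 4-byte form → F0 9D 9A 84.
U+00AC: 2-byte form → C2 AC.
U+6E0B: 3-byte form → E6 B8 8B.
U+77D4: 3-byte form → E7 9F 94.
U+25BB: 3-byte form → E2 96 BB.
U+73118: 4-byte form → F1 B3 84 98.
U+3CA4: 3-byte form → E3 B2 A4.
U+0026: 1-byte form → 26.
Concatenated (23 bytes): F0 9D 9A 84 C2 AC E6 B8 8B E7 9F 94 E2 96 BB F1 B3 84 98 E3 B2 A4 26.

F0 9D 9A 84 C2 AC E6 B8 8B E7 9F 94 E2 96 BB F1 B3 84 98 E3 B2 A4 26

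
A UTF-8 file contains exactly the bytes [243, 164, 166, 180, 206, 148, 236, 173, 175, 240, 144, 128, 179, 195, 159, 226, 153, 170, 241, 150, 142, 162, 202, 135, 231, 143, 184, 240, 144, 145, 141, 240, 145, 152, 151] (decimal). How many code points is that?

Byte at offset 0: 0xF3 = 11110011 → 4-byte char (#1). Advance 4.
Byte at offset 4: 0xCE = 11001110 → 2-byte char (#2). Advance 2.
Byte at offset 6: 0xEC = 11101100 → 3-byte char (#3). Advance 3.
Byte at offset 9: 0xF0 = 11110000 → 4-byte char (#4). Advance 4.
Byte at offset 13: 0xC3 = 11000011 → 2-byte char (#5). Advance 2.
Byte at offset 15: 0xE2 = 11100010 → 3-byte char (#6). Advance 3.
Byte at offset 18: 0xF1 = 11110001 → 4-byte char (#7). Advance 4.
Byte at offset 22: 0xCA = 11001010 → 2-byte char (#8). Advance 2.
Byte at offset 24: 0xE7 = 11100111 → 3-byte char (#9). Advance 3.
Byte at offset 27: 0xF0 = 11110000 → 4-byte char (#10). Advance 4.
Byte at offset 31: 0xF0 = 11110000 → 4-byte char (#11). Advance 4.
Reached end at offset 35 after 11 code points.

11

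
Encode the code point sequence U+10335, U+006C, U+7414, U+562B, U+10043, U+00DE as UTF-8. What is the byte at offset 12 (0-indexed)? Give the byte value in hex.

0x90

U+10335 → 4-byte form F0 90 8C B5 at offsets 0–3.
U+006C → 1-byte form 6C at offsets 4–4.
U+7414 → 3-byte form E7 90 94 at offsets 5–7.
U+562B → 3-byte form E5 98 AB at offsets 8–10.
U+10043 → 4-byte form F0 90 81 83 at offsets 11–14.
Offset 12 falls in char 5's range; it's byte 2 of F0 90 81 83 = 0x90.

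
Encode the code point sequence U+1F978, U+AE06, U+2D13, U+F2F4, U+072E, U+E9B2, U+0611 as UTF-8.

U+1F978: 4-byte form → F0 9F A5 B8.
U+AE06: 3-byte form → EA B8 86.
U+2D13: 3-byte form → E2 B4 93.
U+F2F4: 3-byte form → EF 8B B4.
U+072E: 2-byte form → DC AE.
U+E9B2: 3-byte form → EE A6 B2.
U+0611: 2-byte form → D8 91.
Concatenated (20 bytes): F0 9F A5 B8 EA B8 86 E2 B4 93 EF 8B B4 DC AE EE A6 B2 D8 91.

F0 9F A5 B8 EA B8 86 E2 B4 93 EF 8B B4 DC AE EE A6 B2 D8 91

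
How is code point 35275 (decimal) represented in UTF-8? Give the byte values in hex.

U+89CB = 0x89CB = 35275 decimal. In range U+0800–U+FFFF → 3-byte form: 1110xxxx 10xxxxxx 10xxxxxx.
Binary (16 bits): 1000100111001011.
Split 4+6+6: 1000 | 100111 | 001011.
Byte 1: 11101000 = 0xE8.
Byte 2: 10100111 = 0xA7.
Byte 3: 10001011 = 0x8B.

E8 A7 8B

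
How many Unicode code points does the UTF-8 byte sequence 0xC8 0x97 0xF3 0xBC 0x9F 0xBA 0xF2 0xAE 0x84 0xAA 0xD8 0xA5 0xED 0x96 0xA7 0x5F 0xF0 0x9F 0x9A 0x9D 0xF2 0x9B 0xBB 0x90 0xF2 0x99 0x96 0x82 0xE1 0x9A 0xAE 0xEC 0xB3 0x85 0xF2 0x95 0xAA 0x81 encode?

12

Byte at offset 0: 0xC8 = 11001000 → 2-byte char (#1). Advance 2.
Byte at offset 2: 0xF3 = 11110011 → 4-byte char (#2). Advance 4.
Byte at offset 6: 0xF2 = 11110010 → 4-byte char (#3). Advance 4.
Byte at offset 10: 0xD8 = 11011000 → 2-byte char (#4). Advance 2.
Byte at offset 12: 0xED = 11101101 → 3-byte char (#5). Advance 3.
Byte at offset 15: 0x5F = 01011111 → 1-byte char (#6). Advance 1.
Byte at offset 16: 0xF0 = 11110000 → 4-byte char (#7). Advance 4.
Byte at offset 20: 0xF2 = 11110010 → 4-byte char (#8). Advance 4.
Byte at offset 24: 0xF2 = 11110010 → 4-byte char (#9). Advance 4.
Byte at offset 28: 0xE1 = 11100001 → 3-byte char (#10). Advance 3.
Byte at offset 31: 0xEC = 11101100 → 3-byte char (#11). Advance 3.
Byte at offset 34: 0xF2 = 11110010 → 4-byte char (#12). Advance 4.
Reached end at offset 38 after 12 code points.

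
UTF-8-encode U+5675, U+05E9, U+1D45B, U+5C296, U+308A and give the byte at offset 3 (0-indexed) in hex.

U+5675 → 3-byte form E5 99 B5 at offsets 0–2.
U+05E9 → 2-byte form D7 A9 at offsets 3–4.
Offset 3 falls in char 2's range; it's byte 1 of D7 A9 = 0xD7.

0xD7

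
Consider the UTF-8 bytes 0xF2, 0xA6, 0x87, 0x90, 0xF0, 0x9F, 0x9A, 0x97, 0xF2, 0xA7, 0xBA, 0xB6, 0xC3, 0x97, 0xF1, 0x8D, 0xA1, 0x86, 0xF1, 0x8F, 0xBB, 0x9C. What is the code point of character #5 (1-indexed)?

U+4D846

Offset 0: leading byte 0xF2 = 11110010 → 4-byte char #1 = F2 A6 87 90.
Offset 4: leading byte 0xF0 = 11110000 → 4-byte char #2 = F0 9F 9A 97.
Offset 8: leading byte 0xF2 = 11110010 → 4-byte char #3 = F2 A7 BA B6.
Offset 12: leading byte 0xC3 = 11000011 → 2-byte char #4 = C3 97.
Offset 14: leading byte 0xF1 = 11110001 → 4-byte char #5 = F1 8D A1 86.
Leading byte 0xF1 = 11110001 matches 11110xxx → 4-byte sequence.
Byte 1: 0xF1 = 11110001, payload 001 (3 bits).
Byte 2: 0x8D = 10001101 (10xxxxxx ✓), payload 001101.
Byte 3: 0xA1 = 10100001 (10xxxxxx ✓), payload 100001.
Byte 4: 0x86 = 10000110 (10xxxxxx ✓), payload 000110.
Concatenate: 001001101100001000110 = 0x4D846 (21 bits → U+4D846).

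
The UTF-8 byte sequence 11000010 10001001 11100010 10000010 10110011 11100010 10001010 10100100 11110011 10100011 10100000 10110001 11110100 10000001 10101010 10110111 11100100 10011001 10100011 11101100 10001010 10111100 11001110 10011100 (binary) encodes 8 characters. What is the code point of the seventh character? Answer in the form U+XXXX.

Offset 0: leading byte 0xC2 = 11000010 → 2-byte char #1 = C2 89.
Offset 2: leading byte 0xE2 = 11100010 → 3-byte char #2 = E2 82 B3.
Offset 5: leading byte 0xE2 = 11100010 → 3-byte char #3 = E2 8A A4.
Offset 8: leading byte 0xF3 = 11110011 → 4-byte char #4 = F3 A3 A0 B1.
Offset 12: leading byte 0xF4 = 11110100 → 4-byte char #5 = F4 81 AA B7.
Offset 16: leading byte 0xE4 = 11100100 → 3-byte char #6 = E4 99 A3.
Offset 19: leading byte 0xEC = 11101100 → 3-byte char #7 = EC 8A BC.
Leading byte 0xEC = 11101100 matches 1110xxxx → 3-byte sequence.
Byte 1: 0xEC = 11101100, payload 1100 (4 bits).
Byte 2: 0x8A = 10001010 (10xxxxxx ✓), payload 001010.
Byte 3: 0xBC = 10111100 (10xxxxxx ✓), payload 111100.
Concatenate: 1100001010111100 = 0xC2BC (16 bits → U+C2BC).

U+C2BC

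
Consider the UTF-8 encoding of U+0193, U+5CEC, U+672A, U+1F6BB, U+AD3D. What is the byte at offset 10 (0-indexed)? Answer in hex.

U+0193 → 2-byte form C6 93 at offsets 0–1.
U+5CEC → 3-byte form E5 B3 AC at offsets 2–4.
U+672A → 3-byte form E6 9C AA at offsets 5–7.
U+1F6BB → 4-byte form F0 9F 9A BB at offsets 8–11.
Offset 10 falls in char 4's range; it's byte 3 of F0 9F 9A BB = 0x9A.

0x9A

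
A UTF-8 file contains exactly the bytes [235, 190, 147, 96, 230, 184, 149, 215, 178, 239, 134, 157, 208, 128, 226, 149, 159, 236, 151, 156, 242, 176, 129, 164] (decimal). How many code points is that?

9

Byte at offset 0: 0xEB = 11101011 → 3-byte char (#1). Advance 3.
Byte at offset 3: 0x60 = 01100000 → 1-byte char (#2). Advance 1.
Byte at offset 4: 0xE6 = 11100110 → 3-byte char (#3). Advance 3.
Byte at offset 7: 0xD7 = 11010111 → 2-byte char (#4). Advance 2.
Byte at offset 9: 0xEF = 11101111 → 3-byte char (#5). Advance 3.
Byte at offset 12: 0xD0 = 11010000 → 2-byte char (#6). Advance 2.
Byte at offset 14: 0xE2 = 11100010 → 3-byte char (#7). Advance 3.
Byte at offset 17: 0xEC = 11101100 → 3-byte char (#8). Advance 3.
Byte at offset 20: 0xF2 = 11110010 → 4-byte char (#9). Advance 4.
Reached end at offset 24 after 9 code points.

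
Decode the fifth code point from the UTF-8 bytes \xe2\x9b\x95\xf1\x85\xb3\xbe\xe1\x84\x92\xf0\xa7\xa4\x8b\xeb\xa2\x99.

Offset 0: leading byte 0xE2 = 11100010 → 3-byte char #1 = E2 9B 95.
Offset 3: leading byte 0xF1 = 11110001 → 4-byte char #2 = F1 85 B3 BE.
Offset 7: leading byte 0xE1 = 11100001 → 3-byte char #3 = E1 84 92.
Offset 10: leading byte 0xF0 = 11110000 → 4-byte char #4 = F0 A7 A4 8B.
Offset 14: leading byte 0xEB = 11101011 → 3-byte char #5 = EB A2 99.
Leading byte 0xEB = 11101011 matches 1110xxxx → 3-byte sequence.
Byte 1: 0xEB = 11101011, payload 1011 (4 bits).
Byte 2: 0xA2 = 10100010 (10xxxxxx ✓), payload 100010.
Byte 3: 0x99 = 10011001 (10xxxxxx ✓), payload 011001.
Concatenate: 1011100010011001 = 0xB899 (16 bits → U+B899).

U+B899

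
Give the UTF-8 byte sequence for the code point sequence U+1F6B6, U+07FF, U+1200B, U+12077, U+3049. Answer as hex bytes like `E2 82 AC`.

U+1F6B6: 4-byte form → F0 9F 9A B6.
U+07FF: 2-byte form → DF BF.
U+1200B: 4-byte form → F0 92 80 8B.
U+12077: 4-byte form → F0 92 81 B7.
U+3049: 3-byte form → E3 81 89.
Concatenated (17 bytes): F0 9F 9A B6 DF BF F0 92 80 8B F0 92 81 B7 E3 81 89.

F0 9F 9A B6 DF BF F0 92 80 8B F0 92 81 B7 E3 81 89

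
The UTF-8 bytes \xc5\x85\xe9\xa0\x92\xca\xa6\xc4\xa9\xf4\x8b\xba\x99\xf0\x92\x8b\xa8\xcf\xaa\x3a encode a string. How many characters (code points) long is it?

8

Byte at offset 0: 0xC5 = 11000101 → 2-byte char (#1). Advance 2.
Byte at offset 2: 0xE9 = 11101001 → 3-byte char (#2). Advance 3.
Byte at offset 5: 0xCA = 11001010 → 2-byte char (#3). Advance 2.
Byte at offset 7: 0xC4 = 11000100 → 2-byte char (#4). Advance 2.
Byte at offset 9: 0xF4 = 11110100 → 4-byte char (#5). Advance 4.
Byte at offset 13: 0xF0 = 11110000 → 4-byte char (#6). Advance 4.
Byte at offset 17: 0xCF = 11001111 → 2-byte char (#7). Advance 2.
Byte at offset 19: 0x3A = 00111010 → 1-byte char (#8). Advance 1.
Reached end at offset 20 after 8 code points.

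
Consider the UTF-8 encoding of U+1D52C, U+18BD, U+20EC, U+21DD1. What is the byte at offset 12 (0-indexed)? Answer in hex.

0xB7

U+1D52C → 4-byte form F0 9D 94 AC at offsets 0–3.
U+18BD → 3-byte form E1 A2 BD at offsets 4–6.
U+20EC → 3-byte form E2 83 AC at offsets 7–9.
U+21DD1 → 4-byte form F0 A1 B7 91 at offsets 10–13.
Offset 12 falls in char 4's range; it's byte 3 of F0 A1 B7 91 = 0xB7.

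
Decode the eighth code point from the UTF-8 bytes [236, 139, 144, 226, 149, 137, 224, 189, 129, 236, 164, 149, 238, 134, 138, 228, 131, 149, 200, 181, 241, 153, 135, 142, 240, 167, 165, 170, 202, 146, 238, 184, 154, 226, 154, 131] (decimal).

U+591CE

Offset 0: leading byte 0xEC = 11101100 → 3-byte char #1 = EC 8B 90.
Offset 3: leading byte 0xE2 = 11100010 → 3-byte char #2 = E2 95 89.
Offset 6: leading byte 0xE0 = 11100000 → 3-byte char #3 = E0 BD 81.
Offset 9: leading byte 0xEC = 11101100 → 3-byte char #4 = EC A4 95.
Offset 12: leading byte 0xEE = 11101110 → 3-byte char #5 = EE 86 8A.
Offset 15: leading byte 0xE4 = 11100100 → 3-byte char #6 = E4 83 95.
Offset 18: leading byte 0xC8 = 11001000 → 2-byte char #7 = C8 B5.
Offset 20: leading byte 0xF1 = 11110001 → 4-byte char #8 = F1 99 87 8E.
Leading byte 0xF1 = 11110001 matches 11110xxx → 4-byte sequence.
Byte 1: 0xF1 = 11110001, payload 001 (3 bits).
Byte 2: 0x99 = 10011001 (10xxxxxx ✓), payload 011001.
Byte 3: 0x87 = 10000111 (10xxxxxx ✓), payload 000111.
Byte 4: 0x8E = 10001110 (10xxxxxx ✓), payload 001110.
Concatenate: 001011001000111001110 = 0x591CE (21 bits → U+591CE).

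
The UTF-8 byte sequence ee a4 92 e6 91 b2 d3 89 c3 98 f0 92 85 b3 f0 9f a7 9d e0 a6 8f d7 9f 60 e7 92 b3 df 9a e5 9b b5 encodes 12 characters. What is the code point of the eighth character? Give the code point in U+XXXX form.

U+05DF

Offset 0: leading byte 0xEE = 11101110 → 3-byte char #1 = EE A4 92.
Offset 3: leading byte 0xE6 = 11100110 → 3-byte char #2 = E6 91 B2.
Offset 6: leading byte 0xD3 = 11010011 → 2-byte char #3 = D3 89.
Offset 8: leading byte 0xC3 = 11000011 → 2-byte char #4 = C3 98.
Offset 10: leading byte 0xF0 = 11110000 → 4-byte char #5 = F0 92 85 B3.
Offset 14: leading byte 0xF0 = 11110000 → 4-byte char #6 = F0 9F A7 9D.
Offset 18: leading byte 0xE0 = 11100000 → 3-byte char #7 = E0 A6 8F.
Offset 21: leading byte 0xD7 = 11010111 → 2-byte char #8 = D7 9F.
Leading byte 0xD7 = 11010111 matches 110xxxxx → 2-byte sequence.
Byte 1: 0xD7 = 11010111, payload 10111 (5 bits).
Byte 2: 0x9F = 10011111 (10xxxxxx ✓), payload 011111.
Concatenate: 10111011111 = 0x5DF (11 bits → U+05DF).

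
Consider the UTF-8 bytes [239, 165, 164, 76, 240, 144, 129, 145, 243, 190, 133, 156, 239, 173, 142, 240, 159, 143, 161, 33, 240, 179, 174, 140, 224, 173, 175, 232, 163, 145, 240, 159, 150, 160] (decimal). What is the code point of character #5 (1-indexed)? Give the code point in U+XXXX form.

U+FB4E

Offset 0: leading byte 0xEF = 11101111 → 3-byte char #1 = EF A5 A4.
Offset 3: leading byte 0x4C = 01001100 → 1-byte char #2 = 4C.
Offset 4: leading byte 0xF0 = 11110000 → 4-byte char #3 = F0 90 81 91.
Offset 8: leading byte 0xF3 = 11110011 → 4-byte char #4 = F3 BE 85 9C.
Offset 12: leading byte 0xEF = 11101111 → 3-byte char #5 = EF AD 8E.
Leading byte 0xEF = 11101111 matches 1110xxxx → 3-byte sequence.
Byte 1: 0xEF = 11101111, payload 1111 (4 bits).
Byte 2: 0xAD = 10101101 (10xxxxxx ✓), payload 101101.
Byte 3: 0x8E = 10001110 (10xxxxxx ✓), payload 001110.
Concatenate: 1111101101001110 = 0xFB4E (16 bits → U+FB4E).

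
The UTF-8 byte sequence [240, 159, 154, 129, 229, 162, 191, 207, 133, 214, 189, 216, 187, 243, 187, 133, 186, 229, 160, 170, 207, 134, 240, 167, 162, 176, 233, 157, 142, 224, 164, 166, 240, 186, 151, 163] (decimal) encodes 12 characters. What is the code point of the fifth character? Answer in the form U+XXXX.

U+063B

Offset 0: leading byte 0xF0 = 11110000 → 4-byte char #1 = F0 9F 9A 81.
Offset 4: leading byte 0xE5 = 11100101 → 3-byte char #2 = E5 A2 BF.
Offset 7: leading byte 0xCF = 11001111 → 2-byte char #3 = CF 85.
Offset 9: leading byte 0xD6 = 11010110 → 2-byte char #4 = D6 BD.
Offset 11: leading byte 0xD8 = 11011000 → 2-byte char #5 = D8 BB.
Leading byte 0xD8 = 11011000 matches 110xxxxx → 2-byte sequence.
Byte 1: 0xD8 = 11011000, payload 11000 (5 bits).
Byte 2: 0xBB = 10111011 (10xxxxxx ✓), payload 111011.
Concatenate: 11000111011 = 0x63B (11 bits → U+063B).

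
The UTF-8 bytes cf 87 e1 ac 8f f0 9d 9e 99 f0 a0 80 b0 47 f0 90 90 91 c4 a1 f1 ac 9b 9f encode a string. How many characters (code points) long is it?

8

Byte at offset 0: 0xCF = 11001111 → 2-byte char (#1). Advance 2.
Byte at offset 2: 0xE1 = 11100001 → 3-byte char (#2). Advance 3.
Byte at offset 5: 0xF0 = 11110000 → 4-byte char (#3). Advance 4.
Byte at offset 9: 0xF0 = 11110000 → 4-byte char (#4). Advance 4.
Byte at offset 13: 0x47 = 01000111 → 1-byte char (#5). Advance 1.
Byte at offset 14: 0xF0 = 11110000 → 4-byte char (#6). Advance 4.
Byte at offset 18: 0xC4 = 11000100 → 2-byte char (#7). Advance 2.
Byte at offset 20: 0xF1 = 11110001 → 4-byte char (#8). Advance 4.
Reached end at offset 24 after 8 code points.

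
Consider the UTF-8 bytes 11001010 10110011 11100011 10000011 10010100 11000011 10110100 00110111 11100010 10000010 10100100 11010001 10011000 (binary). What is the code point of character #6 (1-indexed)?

U+0458

Offset 0: leading byte 0xCA = 11001010 → 2-byte char #1 = CA B3.
Offset 2: leading byte 0xE3 = 11100011 → 3-byte char #2 = E3 83 94.
Offset 5: leading byte 0xC3 = 11000011 → 2-byte char #3 = C3 B4.
Offset 7: leading byte 0x37 = 00110111 → 1-byte char #4 = 37.
Offset 8: leading byte 0xE2 = 11100010 → 3-byte char #5 = E2 82 A4.
Offset 11: leading byte 0xD1 = 11010001 → 2-byte char #6 = D1 98.
Leading byte 0xD1 = 11010001 matches 110xxxxx → 2-byte sequence.
Byte 1: 0xD1 = 11010001, payload 10001 (5 bits).
Byte 2: 0x98 = 10011000 (10xxxxxx ✓), payload 011000.
Concatenate: 10001011000 = 0x458 (11 bits → U+0458).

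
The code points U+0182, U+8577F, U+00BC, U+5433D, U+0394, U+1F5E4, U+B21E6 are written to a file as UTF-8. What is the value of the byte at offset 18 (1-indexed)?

0xA4

1-indexed offset 18 is 0-indexed offset 17.
U+0182 → 2-byte form C6 82 at offsets 0–1.
U+8577F → 4-byte form F2 85 9D BF at offsets 2–5.
U+00BC → 2-byte form C2 BC at offsets 6–7.
U+5433D → 4-byte form F1 94 8C BD at offsets 8–11.
U+0394 → 2-byte form CE 94 at offsets 12–13.
U+1F5E4 → 4-byte form F0 9F 97 A4 at offsets 14–17.
Offset 17 falls in char 6's range; it's byte 4 of F0 9F 97 A4 = 0xA4.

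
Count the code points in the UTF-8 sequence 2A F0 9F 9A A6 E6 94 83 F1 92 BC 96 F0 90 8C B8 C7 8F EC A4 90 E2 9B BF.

8

Byte at offset 0: 0x2A = 00101010 → 1-byte char (#1). Advance 1.
Byte at offset 1: 0xF0 = 11110000 → 4-byte char (#2). Advance 4.
Byte at offset 5: 0xE6 = 11100110 → 3-byte char (#3). Advance 3.
Byte at offset 8: 0xF1 = 11110001 → 4-byte char (#4). Advance 4.
Byte at offset 12: 0xF0 = 11110000 → 4-byte char (#5). Advance 4.
Byte at offset 16: 0xC7 = 11000111 → 2-byte char (#6). Advance 2.
Byte at offset 18: 0xEC = 11101100 → 3-byte char (#7). Advance 3.
Byte at offset 21: 0xE2 = 11100010 → 3-byte char (#8). Advance 3.
Reached end at offset 24 after 8 code points.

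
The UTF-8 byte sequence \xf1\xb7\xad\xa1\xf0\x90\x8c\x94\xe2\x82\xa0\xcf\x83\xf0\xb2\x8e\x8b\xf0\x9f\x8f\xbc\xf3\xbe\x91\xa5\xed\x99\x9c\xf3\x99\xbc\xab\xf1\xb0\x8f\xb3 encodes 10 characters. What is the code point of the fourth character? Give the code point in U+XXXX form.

U+03C3

Offset 0: leading byte 0xF1 = 11110001 → 4-byte char #1 = F1 B7 AD A1.
Offset 4: leading byte 0xF0 = 11110000 → 4-byte char #2 = F0 90 8C 94.
Offset 8: leading byte 0xE2 = 11100010 → 3-byte char #3 = E2 82 A0.
Offset 11: leading byte 0xCF = 11001111 → 2-byte char #4 = CF 83.
Leading byte 0xCF = 11001111 matches 110xxxxx → 2-byte sequence.
Byte 1: 0xCF = 11001111, payload 01111 (5 bits).
Byte 2: 0x83 = 10000011 (10xxxxxx ✓), payload 000011.
Concatenate: 01111000011 = 0x3C3 (11 bits → U+03C3).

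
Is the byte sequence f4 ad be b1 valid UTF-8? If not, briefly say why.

Leading byte 0xF4 = 11110100 → 4-byte form.
Payload = 0x12DFB1, which exceeds U+10FFFF, the maximum Unicode code point. (Leading bytes F5–FF, or F4 followed by ≥ 0x90, are invalid.)

invalid (encodes a value above U+10FFFF)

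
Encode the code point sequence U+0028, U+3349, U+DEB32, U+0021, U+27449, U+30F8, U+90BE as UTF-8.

U+0028: 1-byte form → 28.
U+3349: 3-byte form → E3 8D 89.
U+DEB32: 4-byte form → F3 9E AC B2.
U+0021: 1-byte form → 21.
U+27449: 4-byte form → F0 A7 91 89.
U+30F8: 3-byte form → E3 83 B8.
U+90BE: 3-byte form → E9 82 BE.
Concatenated (19 bytes): 28 E3 8D 89 F3 9E AC B2 21 F0 A7 91 89 E3 83 B8 E9 82 BE.

28 E3 8D 89 F3 9E AC B2 21 F0 A7 91 89 E3 83 B8 E9 82 BE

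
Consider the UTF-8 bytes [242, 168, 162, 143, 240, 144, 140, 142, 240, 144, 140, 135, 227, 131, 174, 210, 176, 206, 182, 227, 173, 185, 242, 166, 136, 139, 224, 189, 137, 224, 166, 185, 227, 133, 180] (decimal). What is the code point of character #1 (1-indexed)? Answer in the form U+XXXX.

Offset 0: leading byte 0xF2 = 11110010 → 4-byte char #1 = F2 A8 A2 8F.
Leading byte 0xF2 = 11110010 matches 11110xxx → 4-byte sequence.
Byte 1: 0xF2 = 11110010, payload 010 (3 bits).
Byte 2: 0xA8 = 10101000 (10xxxxxx ✓), payload 101000.
Byte 3: 0xA2 = 10100010 (10xxxxxx ✓), payload 100010.
Byte 4: 0x8F = 10001111 (10xxxxxx ✓), payload 001111.
Concatenate: 010101000100010001111 = 0xA888F (21 bits → U+A888F).

U+A888F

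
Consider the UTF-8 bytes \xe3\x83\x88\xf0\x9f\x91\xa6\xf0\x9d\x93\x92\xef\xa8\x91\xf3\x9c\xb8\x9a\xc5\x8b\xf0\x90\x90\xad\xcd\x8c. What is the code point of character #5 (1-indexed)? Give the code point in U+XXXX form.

Offset 0: leading byte 0xE3 = 11100011 → 3-byte char #1 = E3 83 88.
Offset 3: leading byte 0xF0 = 11110000 → 4-byte char #2 = F0 9F 91 A6.
Offset 7: leading byte 0xF0 = 11110000 → 4-byte char #3 = F0 9D 93 92.
Offset 11: leading byte 0xEF = 11101111 → 3-byte char #4 = EF A8 91.
Offset 14: leading byte 0xF3 = 11110011 → 4-byte char #5 = F3 9C B8 9A.
Leading byte 0xF3 = 11110011 matches 11110xxx → 4-byte sequence.
Byte 1: 0xF3 = 11110011, payload 011 (3 bits).
Byte 2: 0x9C = 10011100 (10xxxxxx ✓), payload 011100.
Byte 3: 0xB8 = 10111000 (10xxxxxx ✓), payload 111000.
Byte 4: 0x9A = 10011010 (10xxxxxx ✓), payload 011010.
Concatenate: 011011100111000011010 = 0xDCE1A (21 bits → U+DCE1A).

U+DCE1A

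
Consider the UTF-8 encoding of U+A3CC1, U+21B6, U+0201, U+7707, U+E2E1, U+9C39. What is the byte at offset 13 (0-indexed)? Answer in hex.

0x8B

U+A3CC1 → 4-byte form F2 A3 B3 81 at offsets 0–3.
U+21B6 → 3-byte form E2 86 B6 at offsets 4–6.
U+0201 → 2-byte form C8 81 at offsets 7–8.
U+7707 → 3-byte form E7 9C 87 at offsets 9–11.
U+E2E1 → 3-byte form EE 8B A1 at offsets 12–14.
Offset 13 falls in char 5's range; it's byte 2 of EE 8B A1 = 0x8B.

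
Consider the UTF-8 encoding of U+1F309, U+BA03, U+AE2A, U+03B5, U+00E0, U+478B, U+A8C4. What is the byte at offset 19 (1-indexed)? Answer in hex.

1-indexed offset 19 is 0-indexed offset 18.
U+1F309 → 4-byte form F0 9F 8C 89 at offsets 0–3.
U+BA03 → 3-byte form EB A8 83 at offsets 4–6.
U+AE2A → 3-byte form EA B8 AA at offsets 7–9.
U+03B5 → 2-byte form CE B5 at offsets 10–11.
U+00E0 → 2-byte form C3 A0 at offsets 12–13.
U+478B → 3-byte form E4 9E 8B at offsets 14–16.
U+A8C4 → 3-byte form EA A3 84 at offsets 17–19.
Offset 18 falls in char 7's range; it's byte 2 of EA A3 84 = 0xA3.

0xA3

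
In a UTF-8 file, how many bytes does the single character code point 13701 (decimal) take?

3

U+3585 = 0x3585. UTF-8 uses 1 byte below 0x80, 2 below 0x800, 3 below 0x10000, 4 up to 0x10FFFF. 0x3585 is in U+0800–U+FFFF → 3 bytes.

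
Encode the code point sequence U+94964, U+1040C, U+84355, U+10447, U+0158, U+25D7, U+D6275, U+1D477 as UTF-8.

F2 94 A5 A4 F0 90 90 8C F2 84 8D 95 F0 90 91 87 C5 98 E2 97 97 F3 96 89 B5 F0 9D 91 B7

U+94964: 4-byte form → F2 94 A5 A4.
U+1040C: 4-byte form → F0 90 90 8C.
U+84355: 4-byte form → F2 84 8D 95.
U+10447: 4-byte form → F0 90 91 87.
U+0158: 2-byte form → C5 98.
U+25D7: 3-byte form → E2 97 97.
U+D6275: 4-byte form → F3 96 89 B5.
U+1D477: 4-byte form → F0 9D 91 B7.
Concatenated (29 bytes): F2 94 A5 A4 F0 90 90 8C F2 84 8D 95 F0 90 91 87 C5 98 E2 97 97 F3 96 89 B5 F0 9D 91 B7.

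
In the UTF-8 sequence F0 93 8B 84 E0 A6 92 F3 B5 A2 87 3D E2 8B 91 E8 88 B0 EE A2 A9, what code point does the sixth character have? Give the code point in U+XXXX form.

U+8230

Offset 0: leading byte 0xF0 = 11110000 → 4-byte char #1 = F0 93 8B 84.
Offset 4: leading byte 0xE0 = 11100000 → 3-byte char #2 = E0 A6 92.
Offset 7: leading byte 0xF3 = 11110011 → 4-byte char #3 = F3 B5 A2 87.
Offset 11: leading byte 0x3D = 00111101 → 1-byte char #4 = 3D.
Offset 12: leading byte 0xE2 = 11100010 → 3-byte char #5 = E2 8B 91.
Offset 15: leading byte 0xE8 = 11101000 → 3-byte char #6 = E8 88 B0.
Leading byte 0xE8 = 11101000 matches 1110xxxx → 3-byte sequence.
Byte 1: 0xE8 = 11101000, payload 1000 (4 bits).
Byte 2: 0x88 = 10001000 (10xxxxxx ✓), payload 001000.
Byte 3: 0xB0 = 10110000 (10xxxxxx ✓), payload 110000.
Concatenate: 1000001000110000 = 0x8230 (16 bits → U+8230).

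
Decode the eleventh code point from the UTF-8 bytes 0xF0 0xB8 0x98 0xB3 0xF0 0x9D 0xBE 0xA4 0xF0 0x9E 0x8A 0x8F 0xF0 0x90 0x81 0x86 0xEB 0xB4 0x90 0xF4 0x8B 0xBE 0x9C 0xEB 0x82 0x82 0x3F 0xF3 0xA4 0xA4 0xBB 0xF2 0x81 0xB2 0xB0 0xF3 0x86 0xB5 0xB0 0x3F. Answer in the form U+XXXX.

U+C6D70

Offset 0: leading byte 0xF0 = 11110000 → 4-byte char #1 = F0 B8 98 B3.
Offset 4: leading byte 0xF0 = 11110000 → 4-byte char #2 = F0 9D BE A4.
Offset 8: leading byte 0xF0 = 11110000 → 4-byte char #3 = F0 9E 8A 8F.
Offset 12: leading byte 0xF0 = 11110000 → 4-byte char #4 = F0 90 81 86.
Offset 16: leading byte 0xEB = 11101011 → 3-byte char #5 = EB B4 90.
Offset 19: leading byte 0xF4 = 11110100 → 4-byte char #6 = F4 8B BE 9C.
Offset 23: leading byte 0xEB = 11101011 → 3-byte char #7 = EB 82 82.
Offset 26: leading byte 0x3F = 00111111 → 1-byte char #8 = 3F.
Offset 27: leading byte 0xF3 = 11110011 → 4-byte char #9 = F3 A4 A4 BB.
Offset 31: leading byte 0xF2 = 11110010 → 4-byte char #10 = F2 81 B2 B0.
Offset 35: leading byte 0xF3 = 11110011 → 4-byte char #11 = F3 86 B5 B0.
Leading byte 0xF3 = 11110011 matches 11110xxx → 4-byte sequence.
Byte 1: 0xF3 = 11110011, payload 011 (3 bits).
Byte 2: 0x86 = 10000110 (10xxxxxx ✓), payload 000110.
Byte 3: 0xB5 = 10110101 (10xxxxxx ✓), payload 110101.
Byte 4: 0xB0 = 10110000 (10xxxxxx ✓), payload 110000.
Concatenate: 011000110110101110000 = 0xC6D70 (21 bits → U+C6D70).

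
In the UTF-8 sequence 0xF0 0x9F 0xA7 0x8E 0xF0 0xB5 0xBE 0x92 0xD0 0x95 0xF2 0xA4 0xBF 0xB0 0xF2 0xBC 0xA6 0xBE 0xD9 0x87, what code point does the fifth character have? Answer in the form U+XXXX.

Offset 0: leading byte 0xF0 = 11110000 → 4-byte char #1 = F0 9F A7 8E.
Offset 4: leading byte 0xF0 = 11110000 → 4-byte char #2 = F0 B5 BE 92.
Offset 8: leading byte 0xD0 = 11010000 → 2-byte char #3 = D0 95.
Offset 10: leading byte 0xF2 = 11110010 → 4-byte char #4 = F2 A4 BF B0.
Offset 14: leading byte 0xF2 = 11110010 → 4-byte char #5 = F2 BC A6 BE.
Leading byte 0xF2 = 11110010 matches 11110xxx → 4-byte sequence.
Byte 1: 0xF2 = 11110010, payload 010 (3 bits).
Byte 2: 0xBC = 10111100 (10xxxxxx ✓), payload 111100.
Byte 3: 0xA6 = 10100110 (10xxxxxx ✓), payload 100110.
Byte 4: 0xBE = 10111110 (10xxxxxx ✓), payload 111110.
Concatenate: 010111100100110111110 = 0xBC9BE (21 bits → U+BC9BE).

U+BC9BE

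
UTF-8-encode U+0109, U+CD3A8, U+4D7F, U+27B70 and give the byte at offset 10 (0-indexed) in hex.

0xA7

U+0109 → 2-byte form C4 89 at offsets 0–1.
U+CD3A8 → 4-byte form F3 8D 8E A8 at offsets 2–5.
U+4D7F → 3-byte form E4 B5 BF at offsets 6–8.
U+27B70 → 4-byte form F0 A7 AD B0 at offsets 9–12.
Offset 10 falls in char 4's range; it's byte 2 of F0 A7 AD B0 = 0xA7.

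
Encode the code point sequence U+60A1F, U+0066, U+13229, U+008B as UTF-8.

F1 A0 A8 9F 66 F0 93 88 A9 C2 8B

U+60A1F: 4-byte form → F1 A0 A8 9F.
U+0066: 1-byte form → 66.
U+13229: 4-byte form → F0 93 88 A9.
U+008B: 2-byte form → C2 8B.
Concatenated (11 bytes): F1 A0 A8 9F 66 F0 93 88 A9 C2 8B.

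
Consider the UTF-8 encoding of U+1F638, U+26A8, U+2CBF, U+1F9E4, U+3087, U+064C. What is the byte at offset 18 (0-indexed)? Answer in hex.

U+1F638 → 4-byte form F0 9F 98 B8 at offsets 0–3.
U+26A8 → 3-byte form E2 9A A8 at offsets 4–6.
U+2CBF → 3-byte form E2 B2 BF at offsets 7–9.
U+1F9E4 → 4-byte form F0 9F A7 A4 at offsets 10–13.
U+3087 → 3-byte form E3 82 87 at offsets 14–16.
U+064C → 2-byte form D9 8C at offsets 17–18.
Offset 18 falls in char 6's range; it's byte 2 of D9 8C = 0x8C.

0x8C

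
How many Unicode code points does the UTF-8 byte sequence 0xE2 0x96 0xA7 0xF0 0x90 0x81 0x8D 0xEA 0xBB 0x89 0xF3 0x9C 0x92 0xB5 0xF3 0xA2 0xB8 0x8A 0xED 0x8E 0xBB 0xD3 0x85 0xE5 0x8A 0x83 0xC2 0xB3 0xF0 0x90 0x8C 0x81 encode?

Byte at offset 0: 0xE2 = 11100010 → 3-byte char (#1). Advance 3.
Byte at offset 3: 0xF0 = 11110000 → 4-byte char (#2). Advance 4.
Byte at offset 7: 0xEA = 11101010 → 3-byte char (#3). Advance 3.
Byte at offset 10: 0xF3 = 11110011 → 4-byte char (#4). Advance 4.
Byte at offset 14: 0xF3 = 11110011 → 4-byte char (#5). Advance 4.
Byte at offset 18: 0xED = 11101101 → 3-byte char (#6). Advance 3.
Byte at offset 21: 0xD3 = 11010011 → 2-byte char (#7). Advance 2.
Byte at offset 23: 0xE5 = 11100101 → 3-byte char (#8). Advance 3.
Byte at offset 26: 0xC2 = 11000010 → 2-byte char (#9). Advance 2.
Byte at offset 28: 0xF0 = 11110000 → 4-byte char (#10). Advance 4.
Reached end at offset 32 after 10 code points.

10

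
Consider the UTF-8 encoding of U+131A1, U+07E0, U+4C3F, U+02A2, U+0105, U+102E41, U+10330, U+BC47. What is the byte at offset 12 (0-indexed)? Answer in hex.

0x85

U+131A1 → 4-byte form F0 93 86 A1 at offsets 0–3.
U+07E0 → 2-byte form DF A0 at offsets 4–5.
U+4C3F → 3-byte form E4 B0 BF at offsets 6–8.
U+02A2 → 2-byte form CA A2 at offsets 9–10.
U+0105 → 2-byte form C4 85 at offsets 11–12.
Offset 12 falls in char 5's range; it's byte 2 of C4 85 = 0x85.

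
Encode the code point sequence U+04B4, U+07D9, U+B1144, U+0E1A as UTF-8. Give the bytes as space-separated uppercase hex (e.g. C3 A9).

D2 B4 DF 99 F2 B1 85 84 E0 B8 9A

U+04B4: 2-byte form → D2 B4.
U+07D9: 2-byte form → DF 99.
U+B1144: 4-byte form → F2 B1 85 84.
U+0E1A: 3-byte form → E0 B8 9A.
Concatenated (11 bytes): D2 B4 DF 99 F2 B1 85 84 E0 B8 9A.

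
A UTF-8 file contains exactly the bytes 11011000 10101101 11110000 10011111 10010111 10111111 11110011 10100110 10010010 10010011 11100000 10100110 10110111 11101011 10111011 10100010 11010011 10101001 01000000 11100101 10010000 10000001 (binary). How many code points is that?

Byte at offset 0: 0xD8 = 11011000 → 2-byte char (#1). Advance 2.
Byte at offset 2: 0xF0 = 11110000 → 4-byte char (#2). Advance 4.
Byte at offset 6: 0xF3 = 11110011 → 4-byte char (#3). Advance 4.
Byte at offset 10: 0xE0 = 11100000 → 3-byte char (#4). Advance 3.
Byte at offset 13: 0xEB = 11101011 → 3-byte char (#5). Advance 3.
Byte at offset 16: 0xD3 = 11010011 → 2-byte char (#6). Advance 2.
Byte at offset 18: 0x40 = 01000000 → 1-byte char (#7). Advance 1.
Byte at offset 19: 0xE5 = 11100101 → 3-byte char (#8). Advance 3.
Reached end at offset 22 after 8 code points.

8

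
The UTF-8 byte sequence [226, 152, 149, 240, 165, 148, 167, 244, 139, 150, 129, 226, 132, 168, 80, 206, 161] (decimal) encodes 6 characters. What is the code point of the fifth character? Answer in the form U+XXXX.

Offset 0: leading byte 0xE2 = 11100010 → 3-byte char #1 = E2 98 95.
Offset 3: leading byte 0xF0 = 11110000 → 4-byte char #2 = F0 A5 94 A7.
Offset 7: leading byte 0xF4 = 11110100 → 4-byte char #3 = F4 8B 96 81.
Offset 11: leading byte 0xE2 = 11100010 → 3-byte char #4 = E2 84 A8.
Offset 14: leading byte 0x50 = 01010000 → 1-byte char #5 = 50.
Leading byte 0x50 = 01010000 matches 0xxxxxxx → 1-byte sequence.
Byte 1: 0x50 = 01010000, payload 1010000 (7 bits).
Concatenate: 1010000 = 0x50 (7 bits → U+0050).

U+0050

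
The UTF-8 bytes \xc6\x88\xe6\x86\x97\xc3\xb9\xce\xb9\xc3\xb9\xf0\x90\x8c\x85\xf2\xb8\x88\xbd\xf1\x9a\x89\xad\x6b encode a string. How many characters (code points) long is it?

Byte at offset 0: 0xC6 = 11000110 → 2-byte char (#1). Advance 2.
Byte at offset 2: 0xE6 = 11100110 → 3-byte char (#2). Advance 3.
Byte at offset 5: 0xC3 = 11000011 → 2-byte char (#3). Advance 2.
Byte at offset 7: 0xCE = 11001110 → 2-byte char (#4). Advance 2.
Byte at offset 9: 0xC3 = 11000011 → 2-byte char (#5). Advance 2.
Byte at offset 11: 0xF0 = 11110000 → 4-byte char (#6). Advance 4.
Byte at offset 15: 0xF2 = 11110010 → 4-byte char (#7). Advance 4.
Byte at offset 19: 0xF1 = 11110001 → 4-byte char (#8). Advance 4.
Byte at offset 23: 0x6B = 01101011 → 1-byte char (#9). Advance 1.
Reached end at offset 24 after 9 code points.

9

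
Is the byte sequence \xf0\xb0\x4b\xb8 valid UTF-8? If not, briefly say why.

Leading byte 0xF0 = 11110000 → 4-byte form.
Byte 3 is 0x4B = 01001011, which is not 10xxxxxx — expected a continuation byte.

invalid (non-continuation byte where continuation expected)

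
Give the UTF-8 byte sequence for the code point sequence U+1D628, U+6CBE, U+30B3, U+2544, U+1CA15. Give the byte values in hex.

F0 9D 98 A8 E6 B2 BE E3 82 B3 E2 95 84 F0 9C A8 95

U+1D628: 4-byte form → F0 9D 98 A8.
U+6CBE: 3-byte form → E6 B2 BE.
U+30B3: 3-byte form → E3 82 B3.
U+2544: 3-byte form → E2 95 84.
U+1CA15: 4-byte form → F0 9C A8 95.
Concatenated (17 bytes): F0 9D 98 A8 E6 B2 BE E3 82 B3 E2 95 84 F0 9C A8 95.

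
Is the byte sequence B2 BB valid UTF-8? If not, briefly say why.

invalid (continuation byte with no leading byte)

Byte 0xB2 = 10110010 has the form 10xxxxxx — a continuation byte — but there is no preceding leading byte.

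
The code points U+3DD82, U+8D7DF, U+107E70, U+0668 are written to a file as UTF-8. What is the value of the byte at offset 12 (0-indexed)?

0xD9

U+3DD82 → 4-byte form F0 BD B6 82 at offsets 0–3.
U+8D7DF → 4-byte form F2 8D 9F 9F at offsets 4–7.
U+107E70 → 4-byte form F4 87 B9 B0 at offsets 8–11.
U+0668 → 2-byte form D9 A8 at offsets 12–13.
Offset 12 falls in char 4's range; it's byte 1 of D9 A8 = 0xD9.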